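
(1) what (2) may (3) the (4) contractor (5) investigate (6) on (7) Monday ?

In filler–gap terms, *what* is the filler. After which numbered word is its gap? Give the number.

Pre-movement form: The contractor may investigate what on Monday.
'what' functions as the direct object of 'investigate'. It moves to the left edge, and the trace sits right after 'investigate':
What may the contractor investigate ___ on Monday?
'investigate' is word 5.

5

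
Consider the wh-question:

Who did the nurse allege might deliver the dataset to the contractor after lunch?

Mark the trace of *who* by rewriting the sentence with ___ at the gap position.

Who did the nurse allege ___ might deliver the dataset to the contractor after lunch?

Underlying clause: The nurse did allege who might deliver the dataset to the contractor after lunch.
'who' is the subject of the clause embedded under 'allege'. The gap is right after 'allege'.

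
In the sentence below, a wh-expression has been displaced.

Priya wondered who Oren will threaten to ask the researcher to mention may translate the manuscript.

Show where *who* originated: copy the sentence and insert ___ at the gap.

Priya wondered who Oren will threaten to ask the researcher to mention ___ may translate the manuscript.

Pre-movement form: Oren will threaten to ask the researcher to mention who may translate the manuscript.
'who' is the subject of the clause embedded under 'mention'. The gap is right after 'mention'.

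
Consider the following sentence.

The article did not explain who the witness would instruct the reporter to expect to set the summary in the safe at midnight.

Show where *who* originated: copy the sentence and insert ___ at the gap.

Before movement: The witness would instruct the reporter to expect who to set the summary in the safe at midnight.
'who' is the direct object of 'expect'. The gap is right after 'expect'.

The article did not explain who the witness would instruct the reporter to expect ___ to set the summary in the safe at midnight.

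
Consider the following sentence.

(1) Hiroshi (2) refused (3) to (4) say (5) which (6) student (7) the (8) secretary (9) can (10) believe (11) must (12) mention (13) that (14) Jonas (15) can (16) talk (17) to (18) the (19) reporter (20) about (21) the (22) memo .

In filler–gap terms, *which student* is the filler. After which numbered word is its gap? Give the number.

10

Pre-movement form: The secretary can believe which student must mention that Jonas can talk to the reporter about the memo.
'which student' is the subject of the clause embedded under 'believe'. Wh-movement fronts it, leaving a gap right after 'believe':
Hiroshi refused to say which student the secretary can believe ___ must mention that Jonas can talk to the reporter about the memo.
'believe' is word 10.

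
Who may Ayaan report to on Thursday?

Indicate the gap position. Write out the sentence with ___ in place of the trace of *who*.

Who may Ayaan report to ___ on Thursday?

Pre-movement form: Ayaan may report to who on Thursday.
'who' is the object of the preposition 'to'. The gap is right after 'to'.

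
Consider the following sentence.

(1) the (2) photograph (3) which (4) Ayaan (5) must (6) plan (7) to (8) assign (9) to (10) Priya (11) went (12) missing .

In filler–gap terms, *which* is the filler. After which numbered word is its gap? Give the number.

8

The filler 'which' is interpreted as the direct object of 'assign'. Fronting leaves a gap immediately after 'assign':
The photograph which Ayaan must plan to assign ___ to Priya went missing.
'assign' is word 8.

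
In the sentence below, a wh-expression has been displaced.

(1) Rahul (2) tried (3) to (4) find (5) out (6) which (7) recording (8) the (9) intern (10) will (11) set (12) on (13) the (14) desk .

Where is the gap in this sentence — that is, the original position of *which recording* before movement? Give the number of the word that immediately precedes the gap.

Before movement: The intern will set which recording on the desk.
The filler 'which recording' is interpreted as the direct object of 'set'. Fronting leaves a gap immediately after 'set':
Rahul tried to find out which recording the intern will set ___ on the desk.
'set' is word 11.

11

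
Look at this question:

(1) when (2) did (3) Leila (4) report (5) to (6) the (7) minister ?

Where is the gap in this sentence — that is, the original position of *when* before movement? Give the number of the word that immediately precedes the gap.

7

Underlying clause: Leila did report to the minister when.
'when' functions as the temporal adjunct. Fronting leaves a gap immediately after 'minister':
When did Leila report to the minister ___?
'minister' is word 7.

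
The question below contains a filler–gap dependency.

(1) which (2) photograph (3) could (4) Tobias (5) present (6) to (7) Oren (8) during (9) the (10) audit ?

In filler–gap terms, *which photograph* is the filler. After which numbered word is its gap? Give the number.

5

Pre-movement form: Tobias could present which photograph to Oren during the audit.
'which photograph' functions as the direct object of 'present'. Fronting leaves a gap immediately after 'present':
Which photograph could Tobias present ___ to Oren during the audit?
'present' is word 5.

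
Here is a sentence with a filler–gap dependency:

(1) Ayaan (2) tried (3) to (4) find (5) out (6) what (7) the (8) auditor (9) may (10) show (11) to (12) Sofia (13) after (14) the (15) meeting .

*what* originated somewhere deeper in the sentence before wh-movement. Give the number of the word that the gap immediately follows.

10

Underlying clause: The auditor may show what to Sofia after the meeting.
'what' functions as the direct object of 'show'. Wh-movement fronts it, leaving a gap right after 'show':
Ayaan tried to find out what the auditor may show ___ to Sofia after the meeting.
'show' is word 10.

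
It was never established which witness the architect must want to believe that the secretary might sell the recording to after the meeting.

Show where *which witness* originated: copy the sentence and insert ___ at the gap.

Pre-movement form: The architect must want to believe that the secretary might sell the recording to which witness after the meeting.
'which witness' is the object of the preposition 'to' (recipient of 'sell'). The gap is right after 'to'.

It was never established which witness the architect must want to believe that the secretary might sell the recording to ___ after the meeting.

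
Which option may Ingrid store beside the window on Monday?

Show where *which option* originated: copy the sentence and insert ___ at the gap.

Underlying clause: Ingrid may store which option beside the window on Monday.
'which option' is the direct object of 'store'. The gap is right after 'store'.

Which option may Ingrid store ___ beside the window on Monday?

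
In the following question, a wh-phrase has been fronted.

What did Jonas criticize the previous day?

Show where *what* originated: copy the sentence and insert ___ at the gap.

Underlying clause: Jonas did criticize what the previous day.
'what' is the direct object of 'criticize'. The gap is right after 'criticize'.

What did Jonas criticize ___ the previous day?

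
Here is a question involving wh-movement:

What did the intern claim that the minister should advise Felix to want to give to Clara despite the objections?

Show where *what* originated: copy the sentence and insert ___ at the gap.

What did the intern claim that the minister should advise Felix to want to give ___ to Clara despite the objections?

Before movement: The intern did claim that the minister should advise Felix to want to give what to Clara despite the objections.
The filler 'what' is interpreted as the direct object of 'give'. The gap is right after 'give'.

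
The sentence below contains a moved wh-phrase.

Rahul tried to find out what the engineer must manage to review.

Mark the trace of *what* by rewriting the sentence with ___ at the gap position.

Before movement: The engineer must manage to review what.
'what' is the direct object of 'review'. The gap is right after 'review'.

Rahul tried to find out what the engineer must manage to review ___.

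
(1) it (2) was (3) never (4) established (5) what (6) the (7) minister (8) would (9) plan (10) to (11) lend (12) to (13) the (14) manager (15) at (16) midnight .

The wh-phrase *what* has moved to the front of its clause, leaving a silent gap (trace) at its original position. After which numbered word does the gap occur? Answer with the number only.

11

Pre-movement form: The minister would plan to lend what to the manager at midnight.
'what' functions as the direct object of 'lend'. Wh-movement fronts it, leaving a gap right after 'lend':
It was never established what the minister would plan to lend ___ to the manager at midnight.
'lend' is word 11.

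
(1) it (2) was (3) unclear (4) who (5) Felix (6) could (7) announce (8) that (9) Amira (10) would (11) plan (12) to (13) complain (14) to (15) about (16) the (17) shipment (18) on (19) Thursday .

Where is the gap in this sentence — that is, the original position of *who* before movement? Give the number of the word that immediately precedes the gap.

14

Before movement: Felix could announce that Amira would plan to complain to who about the shipment on Thursday.
'who' is the object of the preposition 'to'. Fronting leaves a gap immediately after 'to':
It was unclear who Felix could announce that Amira would plan to complain to ___ about the shipment on Thursday.
'to' is word 14.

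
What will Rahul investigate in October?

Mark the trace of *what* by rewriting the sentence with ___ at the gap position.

Before movement: Rahul will investigate what in October.
'what' functions as the direct object of 'investigate'. The gap is right after 'investigate'.

What will Rahul investigate ___ in October?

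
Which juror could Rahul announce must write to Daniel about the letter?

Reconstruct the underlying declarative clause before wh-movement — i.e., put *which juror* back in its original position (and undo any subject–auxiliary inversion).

Rahul could announce which juror must write to Daniel about the letter.

The filler 'which juror' is interpreted as the subject of the clause embedded under 'announce'. Wh-movement fronts it, leaving a gap right after 'announce':
Which juror could Rahul announce ___ must write to Daniel about the letter?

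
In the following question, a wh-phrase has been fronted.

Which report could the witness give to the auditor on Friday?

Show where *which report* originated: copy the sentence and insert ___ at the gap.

Which report could the witness give ___ to the auditor on Friday?

In situ: The witness could give which report to the auditor on Friday.
'which report' functions as the direct object of 'give'. The gap is right after 'give'.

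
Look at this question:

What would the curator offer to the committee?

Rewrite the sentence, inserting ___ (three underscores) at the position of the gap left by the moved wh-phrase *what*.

What would the curator offer ___ to the committee?

In situ: The curator would offer what to the committee.
'what' is the direct object of 'offer'. The gap is right after 'offer'.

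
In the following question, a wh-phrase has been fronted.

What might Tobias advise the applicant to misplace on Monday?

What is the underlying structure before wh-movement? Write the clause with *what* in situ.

The filler 'what' is interpreted as the direct object of 'misplace'. Wh-movement fronts it, leaving a gap right after 'misplace':
What might Tobias advise the applicant to misplace ___ on Monday?

Tobias might advise the applicant to misplace what on Monday.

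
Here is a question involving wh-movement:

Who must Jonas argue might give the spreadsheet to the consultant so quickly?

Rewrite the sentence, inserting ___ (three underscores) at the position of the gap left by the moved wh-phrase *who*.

In situ: Jonas must argue who might give the spreadsheet to the consultant so quickly.
'who' functions as the subject of the clause embedded under 'argue'. The gap is right after 'argue'.

Who must Jonas argue ___ might give the spreadsheet to the consultant so quickly?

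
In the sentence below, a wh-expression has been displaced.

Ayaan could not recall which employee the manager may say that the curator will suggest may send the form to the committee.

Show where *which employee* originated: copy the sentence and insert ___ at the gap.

Ayaan could not recall which employee the manager may say that the curator will suggest ___ may send the form to the committee.

Before movement: The manager may say that the curator will suggest which employee may send the form to the committee.
'which employee' functions as the subject of the clause embedded under 'suggest'. The gap is right after 'suggest'.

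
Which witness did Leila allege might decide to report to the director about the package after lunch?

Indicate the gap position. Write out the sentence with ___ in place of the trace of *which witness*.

Which witness did Leila allege ___ might decide to report to the director about the package after lunch?

In situ: Leila did allege which witness might decide to report to the director about the package after lunch.
'which witness' is the subject of the clause embedded under 'allege'. The gap is right after 'allege'.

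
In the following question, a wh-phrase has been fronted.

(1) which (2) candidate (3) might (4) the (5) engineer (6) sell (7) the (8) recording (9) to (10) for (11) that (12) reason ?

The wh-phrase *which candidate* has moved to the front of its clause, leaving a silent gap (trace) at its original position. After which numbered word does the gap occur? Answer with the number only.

9

Pre-movement form: The engineer might sell the recording to which candidate for that reason.
'which candidate' functions as the object of the preposition 'to' (recipient of 'sell'). Fronting leaves a gap immediately after 'to':
Which candidate might the engineer sell the recording to ___ for that reason?
'to' is word 9.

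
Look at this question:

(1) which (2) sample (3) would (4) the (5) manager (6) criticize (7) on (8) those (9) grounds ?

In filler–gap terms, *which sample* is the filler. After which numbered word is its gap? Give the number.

6

In situ: The manager would criticize which sample on those grounds.
'which sample' is the direct object of 'criticize'. It moves to the left edge, and the trace sits right after 'criticize':
Which sample would the manager criticize ___ on those grounds?
'criticize' is word 6.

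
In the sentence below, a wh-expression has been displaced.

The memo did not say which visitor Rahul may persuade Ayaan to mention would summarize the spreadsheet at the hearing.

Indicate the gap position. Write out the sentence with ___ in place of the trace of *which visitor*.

Before movement: Rahul may persuade Ayaan to mention which visitor would summarize the spreadsheet at the hearing.
'which visitor' is the subject of the clause embedded under 'mention'. The gap is right after 'mention'.

The memo did not say which visitor Rahul may persuade Ayaan to mention ___ would summarize the spreadsheet at the hearing.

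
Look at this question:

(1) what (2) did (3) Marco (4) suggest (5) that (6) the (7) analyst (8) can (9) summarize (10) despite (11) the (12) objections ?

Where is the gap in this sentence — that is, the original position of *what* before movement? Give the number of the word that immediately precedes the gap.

Before movement: Marco did suggest that the analyst can summarize what despite the objections.
'what' is the direct object of 'summarize'. Fronting leaves a gap immediately after 'summarize':
What did Marco suggest that the analyst can summarize ___ despite the objections?
'summarize' is word 9.

9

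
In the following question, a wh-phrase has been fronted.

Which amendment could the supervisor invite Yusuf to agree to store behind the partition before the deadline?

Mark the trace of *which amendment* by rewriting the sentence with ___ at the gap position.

Which amendment could the supervisor invite Yusuf to agree to store ___ behind the partition before the deadline?

Before movement: The supervisor could invite Yusuf to agree to store which amendment behind the partition before the deadline.
'which amendment' is the direct object of 'store'. The gap is right after 'store'.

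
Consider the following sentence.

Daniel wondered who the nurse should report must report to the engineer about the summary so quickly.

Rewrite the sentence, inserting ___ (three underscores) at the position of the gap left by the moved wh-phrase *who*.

Daniel wondered who the nurse should report ___ must report to the engineer about the summary so quickly.

Underlying clause: The nurse should report who must report to the engineer about the summary so quickly.
'who' is the subject of the clause embedded under 'report'. The gap is right after 'report'.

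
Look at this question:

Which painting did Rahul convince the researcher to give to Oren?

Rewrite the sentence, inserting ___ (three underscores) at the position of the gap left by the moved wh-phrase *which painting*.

Pre-movement form: Rahul did convince the researcher to give which painting to Oren.
'which painting' functions as the direct object of 'give'. The gap is right after 'give'.

Which painting did Rahul convince the researcher to give ___ to Oren?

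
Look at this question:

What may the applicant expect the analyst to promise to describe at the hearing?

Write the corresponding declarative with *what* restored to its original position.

'what' functions as the direct object of 'describe'. Fronting leaves a gap immediately after 'describe':
What may the applicant expect the analyst to promise to describe ___ at the hearing?

The applicant may expect the analyst to promise to describe what at the hearing.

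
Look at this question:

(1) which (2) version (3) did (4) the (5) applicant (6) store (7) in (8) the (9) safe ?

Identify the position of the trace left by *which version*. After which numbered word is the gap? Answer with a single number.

6

Pre-movement form: The applicant did store which version in the safe.
'which version' is the direct object of 'store'. Wh-movement fronts it, leaving a gap right after 'store':
Which version did the applicant store ___ in the safe?
'store' is word 6.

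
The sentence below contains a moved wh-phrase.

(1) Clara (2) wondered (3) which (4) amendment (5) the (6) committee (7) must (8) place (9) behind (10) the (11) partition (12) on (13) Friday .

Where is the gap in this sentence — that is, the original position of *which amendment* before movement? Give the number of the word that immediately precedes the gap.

8

Pre-movement form: The committee must place which amendment behind the partition on Friday.
'which amendment' functions as the direct object of 'place'. It moves to the left edge, and the trace sits right after 'place':
Clara wondered which amendment the committee must place ___ behind the partition on Friday.
'place' is word 8.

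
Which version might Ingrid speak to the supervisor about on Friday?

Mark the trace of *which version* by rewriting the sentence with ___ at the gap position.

Which version might Ingrid speak to the supervisor about ___ on Friday?

Pre-movement form: Ingrid might speak to the supervisor about which version on Friday.
'which version' is the object of the preposition 'about'. The gap is right after 'about'.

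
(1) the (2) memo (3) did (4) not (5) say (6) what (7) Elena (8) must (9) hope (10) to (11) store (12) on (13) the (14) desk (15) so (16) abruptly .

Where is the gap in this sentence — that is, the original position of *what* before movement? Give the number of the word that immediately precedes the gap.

11

In situ: Elena must hope to store what on the desk so abruptly.
'what' is the direct object of 'store'. Fronting leaves a gap immediately after 'store':
The memo did not say what Elena must hope to store ___ on the desk so abruptly.
'store' is word 11.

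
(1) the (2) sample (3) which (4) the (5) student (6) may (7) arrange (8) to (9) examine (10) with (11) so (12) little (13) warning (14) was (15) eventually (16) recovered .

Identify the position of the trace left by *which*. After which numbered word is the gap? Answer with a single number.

The filler 'which' is interpreted as the direct object of 'examine'. It moves to the left edge, and the trace sits right after 'examine':
The sample which the student may arrange to examine ___ with so little warning was eventually recovered.
'examine' is word 9.

9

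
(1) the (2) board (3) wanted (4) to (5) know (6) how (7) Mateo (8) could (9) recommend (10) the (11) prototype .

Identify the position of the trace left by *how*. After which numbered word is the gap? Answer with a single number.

In situ: Mateo could recommend the prototype how.
'how' is the manner adjunct. Wh-movement fronts it, leaving a gap right after 'prototype':
The board wanted to know how Mateo could recommend the prototype ___.
'prototype' is word 11.

11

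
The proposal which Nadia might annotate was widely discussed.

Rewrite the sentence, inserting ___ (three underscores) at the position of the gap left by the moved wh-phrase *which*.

'which' is the direct object of 'annotate'. The gap is right after 'annotate'.

The proposal which Nadia might annotate ___ was widely discussed.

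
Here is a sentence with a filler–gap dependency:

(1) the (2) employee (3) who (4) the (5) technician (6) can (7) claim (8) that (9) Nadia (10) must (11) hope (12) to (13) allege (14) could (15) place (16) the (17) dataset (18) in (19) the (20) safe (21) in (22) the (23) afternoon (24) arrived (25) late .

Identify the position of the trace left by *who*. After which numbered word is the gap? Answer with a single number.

The filler 'who' is interpreted as the subject of the clause embedded under 'allege'. Fronting leaves a gap immediately after 'allege':
The employee who the technician can claim that Nadia must hope to allege ___ could place the dataset in the safe in the afternoon arrived late.
'allege' is word 13.

13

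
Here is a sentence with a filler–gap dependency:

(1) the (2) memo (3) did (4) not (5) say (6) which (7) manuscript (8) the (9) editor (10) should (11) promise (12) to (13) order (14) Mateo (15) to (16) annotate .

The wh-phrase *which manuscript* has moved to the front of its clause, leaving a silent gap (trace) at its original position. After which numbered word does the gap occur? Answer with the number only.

16

In situ: The editor should promise to order Mateo to annotate which manuscript.
The filler 'which manuscript' is interpreted as the direct object of 'annotate'. Fronting leaves a gap immediately after 'annotate':
The memo did not say which manuscript the editor should promise to order Mateo to annotate ___.
'annotate' is word 16.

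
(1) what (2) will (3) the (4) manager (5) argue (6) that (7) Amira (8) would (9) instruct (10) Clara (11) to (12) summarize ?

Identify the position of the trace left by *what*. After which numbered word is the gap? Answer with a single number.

Pre-movement form: The manager will argue that Amira would instruct Clara to summarize what.
'what' functions as the direct object of 'summarize'. Fronting leaves a gap immediately after 'summarize':
What will the manager argue that Amira would instruct Clara to summarize ___?
'summarize' is word 12.

12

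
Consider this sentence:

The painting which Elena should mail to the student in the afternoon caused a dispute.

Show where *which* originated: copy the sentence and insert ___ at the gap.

'which' functions as the direct object of 'mail'. The gap is right after 'mail'.

The painting which Elena should mail ___ to the student in the afternoon caused a dispute.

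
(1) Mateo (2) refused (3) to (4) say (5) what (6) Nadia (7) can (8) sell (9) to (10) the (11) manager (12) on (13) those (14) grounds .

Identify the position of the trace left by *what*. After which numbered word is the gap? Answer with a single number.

8

Before movement: Nadia can sell what to the manager on those grounds.
'what' is the direct object of 'sell'. It moves to the left edge, and the trace sits right after 'sell':
Mateo refused to say what Nadia can sell ___ to the manager on those grounds.
'sell' is word 8.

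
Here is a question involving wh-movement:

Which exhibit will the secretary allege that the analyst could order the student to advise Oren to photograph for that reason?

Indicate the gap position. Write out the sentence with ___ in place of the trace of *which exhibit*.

Which exhibit will the secretary allege that the analyst could order the student to advise Oren to photograph ___ for that reason?

In situ: The secretary will allege that the analyst could order the student to advise Oren to photograph which exhibit for that reason.
'which exhibit' is the direct object of 'photograph'. The gap is right after 'photograph'.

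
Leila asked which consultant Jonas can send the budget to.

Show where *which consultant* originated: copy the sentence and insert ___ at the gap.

Before movement: Jonas can send the budget to which consultant.
'which consultant' functions as the object of the preposition 'to' (recipient of 'send'). The gap is right after 'to'.

Leila asked which consultant Jonas can send the budget to ___.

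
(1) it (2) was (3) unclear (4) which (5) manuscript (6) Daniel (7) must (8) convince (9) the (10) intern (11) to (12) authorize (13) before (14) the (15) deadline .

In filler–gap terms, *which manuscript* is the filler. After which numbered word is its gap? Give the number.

Before movement: Daniel must convince the intern to authorize which manuscript before the deadline.
'which manuscript' functions as the direct object of 'authorize'. Wh-movement fronts it, leaving a gap right after 'authorize':
It was unclear which manuscript Daniel must convince the intern to authorize ___ before the deadline.
'authorize' is word 12.

12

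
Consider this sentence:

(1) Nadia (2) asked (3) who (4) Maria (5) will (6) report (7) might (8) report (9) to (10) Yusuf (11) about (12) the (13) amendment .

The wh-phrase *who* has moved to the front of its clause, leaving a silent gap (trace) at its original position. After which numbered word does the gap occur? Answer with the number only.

Underlying clause: Maria will report who might report to Yusuf about the amendment.
The filler 'who' is interpreted as the subject of the clause embedded under 'report'. Fronting leaves a gap immediately after 'report':
Nadia asked who Maria will report ___ might report to Yusuf about the amendment.
'report' is word 6.

6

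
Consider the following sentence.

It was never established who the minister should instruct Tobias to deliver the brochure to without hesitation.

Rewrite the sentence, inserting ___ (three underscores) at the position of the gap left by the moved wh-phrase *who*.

It was never established who the minister should instruct Tobias to deliver the brochure to ___ without hesitation.

In situ: The minister should instruct Tobias to deliver the brochure to who without hesitation.
'who' functions as the object of the preposition 'to' (recipient of 'deliver'). The gap is right after 'to'.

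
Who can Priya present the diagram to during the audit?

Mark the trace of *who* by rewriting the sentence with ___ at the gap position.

Who can Priya present the diagram to ___ during the audit?

Before movement: Priya can present the diagram to who during the audit.
'who' is the object of the preposition 'to' (recipient of 'present'). The gap is right after 'to'.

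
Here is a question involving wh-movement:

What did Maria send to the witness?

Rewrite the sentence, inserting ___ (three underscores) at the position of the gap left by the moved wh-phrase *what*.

In situ: Maria did send what to the witness.
The filler 'what' is interpreted as the direct object of 'send'. The gap is right after 'send'.

What did Maria send ___ to the witness?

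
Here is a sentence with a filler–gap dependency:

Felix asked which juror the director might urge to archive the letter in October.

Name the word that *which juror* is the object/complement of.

urge

Pre-movement form: The director might urge which juror to archive the letter in October.
The filler 'which juror' is interpreted as the direct object of 'urge'. Wh-movement fronts it, leaving a gap right after 'urge':
Felix asked which juror the director might urge ___ to archive the letter in October.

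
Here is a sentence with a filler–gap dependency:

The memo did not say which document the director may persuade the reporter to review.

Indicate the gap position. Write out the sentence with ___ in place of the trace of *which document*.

Before movement: The director may persuade the reporter to review which document.
The filler 'which document' is interpreted as the direct object of 'review'. The gap is right after 'review'.

The memo did not say which document the director may persuade the reporter to review ___.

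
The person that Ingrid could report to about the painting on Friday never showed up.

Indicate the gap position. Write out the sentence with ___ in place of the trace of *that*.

The person that Ingrid could report to ___ about the painting on Friday never showed up.

The filler 'that' is interpreted as the object of the preposition 'to'. The gap is right after 'to'.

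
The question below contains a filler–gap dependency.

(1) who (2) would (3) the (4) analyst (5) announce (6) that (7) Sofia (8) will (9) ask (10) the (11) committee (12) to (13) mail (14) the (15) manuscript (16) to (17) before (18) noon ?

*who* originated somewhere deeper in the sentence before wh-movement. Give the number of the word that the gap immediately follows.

16

In situ: The analyst would announce that Sofia will ask the committee to mail the manuscript to who before noon.
The filler 'who' is interpreted as the object of the preposition 'to' (recipient of 'mail'). It moves to the left edge, and the trace sits right after 'to':
Who would the analyst announce that Sofia will ask the committee to mail the manuscript to ___ before noon?
'to' is word 16.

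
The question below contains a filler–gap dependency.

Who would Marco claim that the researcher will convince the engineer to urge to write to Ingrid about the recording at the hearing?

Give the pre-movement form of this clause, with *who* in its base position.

Marco would claim that the researcher will convince the engineer to urge who to write to Ingrid about the recording at the hearing.

The filler 'who' is interpreted as the direct object of 'urge'. It moves to the left edge, and the trace sits right after 'urge':
Who would Marco claim that the researcher will convince the engineer to urge ___ to write to Ingrid about the recording at the hearing?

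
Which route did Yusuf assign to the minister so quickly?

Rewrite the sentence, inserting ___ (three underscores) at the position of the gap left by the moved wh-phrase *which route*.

Which route did Yusuf assign ___ to the minister so quickly?

In situ: Yusuf did assign which route to the minister so quickly.
The filler 'which route' is interpreted as the direct object of 'assign'. The gap is right after 'assign'.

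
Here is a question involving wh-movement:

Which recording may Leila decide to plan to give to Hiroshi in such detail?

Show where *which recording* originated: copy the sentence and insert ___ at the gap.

Which recording may Leila decide to plan to give ___ to Hiroshi in such detail?

Before movement: Leila may decide to plan to give which recording to Hiroshi in such detail.
'which recording' functions as the direct object of 'give'. The gap is right after 'give'.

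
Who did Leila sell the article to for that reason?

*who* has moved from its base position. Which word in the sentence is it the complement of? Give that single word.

to

Before movement: Leila did sell the article to who for that reason.
The filler 'who' is interpreted as the object of the preposition 'to' (recipient of 'sell'). Fronting leaves a gap immediately after 'to':
Who did Leila sell the article to ___ for that reason?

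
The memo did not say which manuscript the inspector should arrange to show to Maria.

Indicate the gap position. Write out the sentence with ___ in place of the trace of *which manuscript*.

The memo did not say which manuscript the inspector should arrange to show ___ to Maria.

In situ: The inspector should arrange to show which manuscript to Maria.
'which manuscript' functions as the direct object of 'show'. The gap is right after 'show'.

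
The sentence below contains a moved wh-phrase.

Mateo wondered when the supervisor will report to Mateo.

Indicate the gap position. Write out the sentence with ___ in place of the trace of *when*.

Mateo wondered when the supervisor will report to Mateo ___.

Underlying clause: The supervisor will report to Mateo when.
The filler 'when' is interpreted as the temporal adjunct. The gap is right after 'Mateo'.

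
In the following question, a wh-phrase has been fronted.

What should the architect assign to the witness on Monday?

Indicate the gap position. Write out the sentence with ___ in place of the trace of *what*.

Pre-movement form: The architect should assign what to the witness on Monday.
'what' functions as the direct object of 'assign'. The gap is right after 'assign'.

What should the architect assign ___ to the witness on Monday?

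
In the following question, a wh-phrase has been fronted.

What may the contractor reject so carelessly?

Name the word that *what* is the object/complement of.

reject

In situ: The contractor may reject what so carelessly.
The filler 'what' is interpreted as the direct object of 'reject'. It moves to the left edge, and the trace sits right after 'reject':
What may the contractor reject ___ so carelessly?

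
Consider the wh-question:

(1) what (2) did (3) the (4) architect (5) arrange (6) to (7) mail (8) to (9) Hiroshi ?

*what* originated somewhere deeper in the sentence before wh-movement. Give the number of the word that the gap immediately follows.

Before movement: The architect did arrange to mail what to Hiroshi.
The filler 'what' is interpreted as the direct object of 'mail'. Wh-movement fronts it, leaving a gap right after 'mail':
What did the architect arrange to mail ___ to Hiroshi?
'mail' is word 7.

7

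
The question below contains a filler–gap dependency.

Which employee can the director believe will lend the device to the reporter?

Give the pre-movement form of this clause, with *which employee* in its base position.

The director can believe which employee will lend the device to the reporter.

'which employee' is the subject of the clause embedded under 'believe'. Fronting leaves a gap immediately after 'believe':
Which employee can the director believe ___ will lend the device to the reporter?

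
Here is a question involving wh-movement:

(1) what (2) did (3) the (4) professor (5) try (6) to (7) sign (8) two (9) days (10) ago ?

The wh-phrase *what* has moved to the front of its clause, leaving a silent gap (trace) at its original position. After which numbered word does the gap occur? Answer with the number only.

In situ: The professor did try to sign what two days ago.
'what' is the direct object of 'sign'. Fronting leaves a gap immediately after 'sign':
What did the professor try to sign ___ two days ago?
'sign' is word 7.

7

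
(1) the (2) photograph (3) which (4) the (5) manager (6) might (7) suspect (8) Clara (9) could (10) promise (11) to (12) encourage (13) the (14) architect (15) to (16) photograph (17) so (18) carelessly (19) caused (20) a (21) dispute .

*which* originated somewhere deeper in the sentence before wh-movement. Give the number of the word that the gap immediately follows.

16

'which' functions as the direct object of 'photograph'. It moves to the left edge, and the trace sits right after 'photograph':
The photograph which the manager might suspect Clara could promise to encourage the architect to photograph ___ so carelessly caused a dispute.
'photograph' is word 16.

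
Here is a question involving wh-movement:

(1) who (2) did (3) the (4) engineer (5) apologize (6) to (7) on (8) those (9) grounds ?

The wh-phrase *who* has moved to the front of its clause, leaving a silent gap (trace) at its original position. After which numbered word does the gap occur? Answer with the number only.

In situ: The engineer did apologize to who on those grounds.
The filler 'who' is interpreted as the object of the preposition 'to'. Fronting leaves a gap immediately after 'to':
Who did the engineer apologize to ___ on those grounds?
'to' is word 6.

6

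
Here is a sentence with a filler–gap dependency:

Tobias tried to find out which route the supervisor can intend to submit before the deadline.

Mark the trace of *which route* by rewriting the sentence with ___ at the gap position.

Tobias tried to find out which route the supervisor can intend to submit ___ before the deadline.

Underlying clause: The supervisor can intend to submit which route before the deadline.
'which route' functions as the direct object of 'submit'. The gap is right after 'submit'.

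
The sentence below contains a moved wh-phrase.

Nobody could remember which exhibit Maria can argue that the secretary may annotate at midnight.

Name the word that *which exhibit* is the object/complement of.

In situ: Maria can argue that the secretary may annotate which exhibit at midnight.
'which exhibit' functions as the direct object of 'annotate'. It moves to the left edge, and the trace sits right after 'annotate':
Nobody could remember which exhibit Maria can argue that the secretary may annotate ___ at midnight.

annotate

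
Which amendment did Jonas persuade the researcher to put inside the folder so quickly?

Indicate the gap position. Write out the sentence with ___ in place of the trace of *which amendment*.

Pre-movement form: Jonas did persuade the researcher to put which amendment inside the folder so quickly.
'which amendment' is the direct object of 'put'. The gap is right after 'put'.

Which amendment did Jonas persuade the researcher to put ___ inside the folder so quickly?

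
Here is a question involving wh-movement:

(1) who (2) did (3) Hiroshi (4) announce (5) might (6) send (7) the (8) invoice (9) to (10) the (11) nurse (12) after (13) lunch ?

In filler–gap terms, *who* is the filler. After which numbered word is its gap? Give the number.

4

Pre-movement form: Hiroshi did announce who might send the invoice to the nurse after lunch.
The filler 'who' is interpreted as the subject of the clause embedded under 'announce'. It moves to the left edge, and the trace sits right after 'announce':
Who did Hiroshi announce ___ might send the invoice to the nurse after lunch?
'announce' is word 4.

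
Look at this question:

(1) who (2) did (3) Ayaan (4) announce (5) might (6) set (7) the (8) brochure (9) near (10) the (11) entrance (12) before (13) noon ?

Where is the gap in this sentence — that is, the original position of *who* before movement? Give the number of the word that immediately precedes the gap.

4

Underlying clause: Ayaan did announce who might set the brochure near the entrance before noon.
'who' functions as the subject of the clause embedded under 'announce'. Fronting leaves a gap immediately after 'announce':
Who did Ayaan announce ___ might set the brochure near the entrance before noon?
'announce' is word 4.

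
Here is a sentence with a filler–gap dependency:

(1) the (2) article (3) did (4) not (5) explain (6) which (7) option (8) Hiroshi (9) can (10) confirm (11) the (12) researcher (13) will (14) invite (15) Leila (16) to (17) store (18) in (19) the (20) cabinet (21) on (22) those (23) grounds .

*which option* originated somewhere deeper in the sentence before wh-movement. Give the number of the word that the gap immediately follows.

Before movement: Hiroshi can confirm the researcher will invite Leila to store which option in the cabinet on those grounds.
The filler 'which option' is interpreted as the direct object of 'store'. Wh-movement fronts it, leaving a gap right after 'store':
The article did not explain which option Hiroshi can confirm the researcher will invite Leila to store ___ in the cabinet on those grounds.
'store' is word 17.

17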